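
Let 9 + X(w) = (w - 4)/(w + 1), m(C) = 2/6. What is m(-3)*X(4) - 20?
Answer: -23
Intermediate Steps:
m(C) = 1/3 (m(C) = 2*(1/6) = 1/3)
X(w) = -9 + (-4 + w)/(1 + w) (X(w) = -9 + (w - 4)/(w + 1) = -9 + (-4 + w)/(1 + w))
m(-3)*X(4) - 20 = ((-13 - 8*4)/(1 + 4))/3 - 20 = ((-13 - 32)/5)/3 - 20 = ((1/5)*(-45))/3 - 20 = (1/3)*(-9) - 20 = -3 - 20 = -23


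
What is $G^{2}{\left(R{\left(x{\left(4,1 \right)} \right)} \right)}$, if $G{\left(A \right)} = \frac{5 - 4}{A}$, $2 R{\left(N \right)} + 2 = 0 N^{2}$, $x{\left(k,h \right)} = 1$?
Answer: $1$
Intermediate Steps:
$R{\left(N \right)} = -1$ ($R{\left(N \right)} = -1 + \frac{0 N^{2}}{2} = -1 + \frac{1}{2} \cdot 0 = -1 + 0 = -1$)
$G{\left(A \right)} = \frac{1}{A}$ ($G{\left(A \right)} = 1 \frac{1}{A} = \frac{1}{A}$)
$G^{2}{\left(R{\left(x{\left(4,1 \right)} \right)} \right)} = \left(\frac{1}{-1}\right)^{2} = \left(-1\right)^{2} = 1$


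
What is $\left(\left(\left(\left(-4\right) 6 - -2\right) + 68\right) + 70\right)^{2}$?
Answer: $13456$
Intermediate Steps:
$\left(\left(\left(\left(-4\right) 6 - -2\right) + 68\right) + 70\right)^{2} = \left(\left(\left(-24 + 2\right) + 68\right) + 70\right)^{2} = \left(\left(-22 + 68\right) + 70\right)^{2} = \left(46 + 70\right)^{2} = 116^{2} = 13456$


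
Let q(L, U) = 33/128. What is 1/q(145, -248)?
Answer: 128/33 ≈ 3.8788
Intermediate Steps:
q(L, U) = 33/128 (q(L, U) = 33*(1/128) = 33/128)
1/q(145, -248) = 1/(33/128) = 128/33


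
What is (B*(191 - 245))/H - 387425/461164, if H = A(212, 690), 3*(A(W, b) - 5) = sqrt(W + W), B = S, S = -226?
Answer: -253339143095/91771636 + 73224*sqrt(106)/199 ≈ 1027.8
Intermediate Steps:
B = -226
A(W, b) = 5 + sqrt(2)*sqrt(W)/3 (A(W, b) = 5 + sqrt(W + W)/3 = 5 + sqrt(2*W)/3 = 5 + (sqrt(2)*sqrt(W))/3 = 5 + sqrt(2)*sqrt(W)/3)
H = 5 + 2*sqrt(106)/3 (H = 5 + sqrt(2)*sqrt(212)/3 = 5 + sqrt(2)*(2*sqrt(53))/3 = 5 + 2*sqrt(106)/3 ≈ 11.864)
(B*(191 - 245))/H - 387425/461164 = (-226*(191 - 245))/(5 + 2*sqrt(106)/3) - 387425/461164 = (-226*(-54))/(5 + 2*sqrt(106)/3) - 387425*1/461164 = 12204/(5 + 2*sqrt(106)/3) - 387425/461164 = -387425/461164 + 12204/(5 + 2*sqrt(106)/3)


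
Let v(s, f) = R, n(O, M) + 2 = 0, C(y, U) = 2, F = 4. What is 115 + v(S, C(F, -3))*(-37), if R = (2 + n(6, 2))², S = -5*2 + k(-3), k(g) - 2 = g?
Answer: 115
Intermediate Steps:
n(O, M) = -2 (n(O, M) = -2 + 0 = -2)
k(g) = 2 + g
S = -11 (S = -5*2 + (2 - 3) = -10 - 1 = -11)
R = 0 (R = (2 - 2)² = 0² = 0)
v(s, f) = 0
115 + v(S, C(F, -3))*(-37) = 115 + 0*(-37) = 115 + 0 = 115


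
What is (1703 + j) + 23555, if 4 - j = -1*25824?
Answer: 51086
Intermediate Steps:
j = 25828 (j = 4 - (-1)*25824 = 4 - 1*(-25824) = 4 + 25824 = 25828)
(1703 + j) + 23555 = (1703 + 25828) + 23555 = 27531 + 23555 = 51086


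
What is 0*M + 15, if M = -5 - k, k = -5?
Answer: 15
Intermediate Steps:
M = 0 (M = -5 - 1*(-5) = -5 + 5 = 0)
0*M + 15 = 0*0 + 15 = 0 + 15 = 15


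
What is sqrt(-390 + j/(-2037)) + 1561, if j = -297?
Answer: 1561 + I*sqrt(179738769)/679 ≈ 1561.0 + 19.745*I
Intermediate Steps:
sqrt(-390 + j/(-2037)) + 1561 = sqrt(-390 - 297/(-2037)) + 1561 = sqrt(-390 - 297*(-1/2037)) + 1561 = sqrt(-390 + 99/679) + 1561 = sqrt(-264711/679) + 1561 = I*sqrt(179738769)/679 + 1561 = 1561 + I*sqrt(179738769)/679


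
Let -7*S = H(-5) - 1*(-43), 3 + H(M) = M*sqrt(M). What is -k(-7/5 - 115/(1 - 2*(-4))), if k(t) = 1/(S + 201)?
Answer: -9569/1868814 + 35*I*sqrt(5)/1868814 ≈ -0.0051204 + 4.1878e-5*I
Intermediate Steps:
H(M) = -3 + M**(3/2) (H(M) = -3 + M*sqrt(M) = -3 + M**(3/2))
S = -40/7 + 5*I*sqrt(5)/7 (S = -((-3 + (-5)**(3/2)) - 1*(-43))/7 = -((-3 - 5*I*sqrt(5)) + 43)/7 = -(40 - 5*I*sqrt(5))/7 = -40/7 + 5*I*sqrt(5)/7 ≈ -5.7143 + 1.5972*I)
k(t) = 1/(1367/7 + 5*I*sqrt(5)/7) (k(t) = 1/((-40/7 + 5*I*sqrt(5)/7) + 201) = 1/(1367/7 + 5*I*sqrt(5)/7))
-k(-7/5 - 115/(1 - 2*(-4))) = -(9569/1868814 - 35*I*sqrt(5)/1868814) = -9569/1868814 + 35*I*sqrt(5)/1868814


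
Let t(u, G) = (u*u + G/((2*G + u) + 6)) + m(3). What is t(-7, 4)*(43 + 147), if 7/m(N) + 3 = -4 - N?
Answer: 64999/7 ≈ 9285.6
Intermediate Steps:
m(N) = 7/(-7 - N) (m(N) = 7/(-3 + (-4 - N)) = 7/(-7 - N))
t(u, G) = -7/10 + u² + G/(6 + u + 2*G) (t(u, G) = (u*u + G/((2*G + u) + 6)) - 7/(7 + 3) = (u² + G/((u + 2*G) + 6)) - 7/10 = (u² + G/(6 + u + 2*G)) - 7*⅒ = (u² + G/(6 + u + 2*G)) - 7/10 = -7/10 + u² + G/(6 + u + 2*G))
t(-7, 4)*(43 + 147) = ((-42 - 7*(-7) - 4*4 + 10*(-7)³ + 60*(-7)² + 20*4*(-7)²)/(10*(6 - 7 + 2*4)))*(43 + 147) = ((-42 + 49 - 16 + 10*(-343) + 60*49 + 20*4*49)/(10*(6 - 7 + 8)))*190 = ((⅒)*(-42 + 49 - 16 - 3430 + 2940 + 3920)/7)*190 = ((⅒)*(⅐)*3421)*190 = (3421/70)*190 = 64999/7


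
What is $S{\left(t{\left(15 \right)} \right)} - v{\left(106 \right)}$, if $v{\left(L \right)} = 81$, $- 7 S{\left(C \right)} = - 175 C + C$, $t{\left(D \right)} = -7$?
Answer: $-255$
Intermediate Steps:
$S{\left(C \right)} = \frac{174 C}{7}$ ($S{\left(C \right)} = - \frac{- 175 C + C}{7} = - \frac{\left(-174\right) C}{7} = \frac{174 C}{7}$)
$S{\left(t{\left(15 \right)} \right)} - v{\left(106 \right)} = \frac{174}{7} \left(-7\right) - 81 = -174 - 81 = -255$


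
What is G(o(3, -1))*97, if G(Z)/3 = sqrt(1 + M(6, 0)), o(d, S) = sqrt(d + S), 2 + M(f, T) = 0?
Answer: 291*I ≈ 291.0*I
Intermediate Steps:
M(f, T) = -2 (M(f, T) = -2 + 0 = -2)
o(d, S) = sqrt(S + d)
G(Z) = 3*I (G(Z) = 3*sqrt(1 - 2) = 3*sqrt(-1) = 3*I)
G(o(3, -1))*97 = (3*I)*97 = 291*I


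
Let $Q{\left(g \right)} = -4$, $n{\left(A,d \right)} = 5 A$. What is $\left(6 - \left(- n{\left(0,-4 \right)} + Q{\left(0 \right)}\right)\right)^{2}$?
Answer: $100$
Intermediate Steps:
$\left(6 - \left(- n{\left(0,-4 \right)} + Q{\left(0 \right)}\right)\right)^{2} = \left(6 + \left(5 \cdot 0 - -4\right)\right)^{2} = \left(6 + \left(0 + 4\right)\right)^{2} = \left(6 + 4\right)^{2} = 10^{2} = 100$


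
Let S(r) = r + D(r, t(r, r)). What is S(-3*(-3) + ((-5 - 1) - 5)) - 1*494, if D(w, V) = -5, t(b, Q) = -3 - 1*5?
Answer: -501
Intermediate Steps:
t(b, Q) = -8 (t(b, Q) = -3 - 5 = -8)
S(r) = -5 + r (S(r) = r - 5 = -5 + r)
S(-3*(-3) + ((-5 - 1) - 5)) - 1*494 = (-5 + (-3*(-3) + ((-5 - 1) - 5))) - 1*494 = (-5 + (9 + (-6 - 5))) - 494 = (-5 + (9 - 11)) - 494 = (-5 - 2) - 494 = -7 - 494 = -501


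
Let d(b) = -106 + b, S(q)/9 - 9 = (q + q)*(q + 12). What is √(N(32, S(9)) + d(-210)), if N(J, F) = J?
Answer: 2*I*√71 ≈ 16.852*I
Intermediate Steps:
S(q) = 81 + 18*q*(12 + q) (S(q) = 81 + 9*((q + q)*(q + 12)) = 81 + 9*((2*q)*(12 + q)) = 81 + 9*(2*q*(12 + q)) = 81 + 18*q*(12 + q))
√(N(32, S(9)) + d(-210)) = √(32 + (-106 - 210)) = √(32 - 316) = √(-284) = 2*I*√71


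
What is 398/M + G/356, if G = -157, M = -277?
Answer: -185177/98612 ≈ -1.8778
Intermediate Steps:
398/M + G/356 = 398/(-277) - 157/356 = 398*(-1/277) - 157*1/356 = -398/277 - 157/356 = -185177/98612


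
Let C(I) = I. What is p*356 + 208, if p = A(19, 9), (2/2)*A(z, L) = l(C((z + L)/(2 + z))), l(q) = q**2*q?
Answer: 28400/27 ≈ 1051.9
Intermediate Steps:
l(q) = q**3
A(z, L) = (L + z)**3/(2 + z)**3 (A(z, L) = ((z + L)/(2 + z))**3 = ((L + z)/(2 + z))**3 = (L + z)**3/(2 + z)**3)
p = 64/27 (p = (9 + 19)**3/(2 + 19)**3 = 28**3/21**3 = (1/9261)*21952 = 64/27 ≈ 2.3704)
p*356 + 208 = (64/27)*356 + 208 = 22784/27 + 208 = 28400/27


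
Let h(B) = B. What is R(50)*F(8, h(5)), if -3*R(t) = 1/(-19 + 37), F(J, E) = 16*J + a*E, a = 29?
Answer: -91/18 ≈ -5.0556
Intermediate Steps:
F(J, E) = 16*J + 29*E
R(t) = -1/54 (R(t) = -1/(3*(-19 + 37)) = -1/3/18 = -1/3*1/18 = -1/54)
R(50)*F(8, h(5)) = -(16*8 + 29*5)/54 = -(128 + 145)/54 = -1/54*273 = -91/18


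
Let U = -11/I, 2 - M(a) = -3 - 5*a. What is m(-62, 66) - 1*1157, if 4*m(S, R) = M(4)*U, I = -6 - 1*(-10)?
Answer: -18787/16 ≈ -1174.2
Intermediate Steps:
I = 4 (I = -6 + 10 = 4)
M(a) = 5 + 5*a (M(a) = 2 - (-3 - 5*a) = 2 + (3 + 5*a) = 5 + 5*a)
U = -11/4 ≈ -2.7500
m(S, R) = -275/16 (m(S, R) = ((5 + 5*4)*(-11/4))/4 = ((5 + 20)*(-11/4))/4 = (25*(-11/4))/4 = (¼)*(-275/4) = -275/16)
m(-62, 66) - 1*1157 = -275/16 - 1*1157 = -275/16 - 1157 = -18787/16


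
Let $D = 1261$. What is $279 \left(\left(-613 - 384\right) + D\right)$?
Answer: $73656$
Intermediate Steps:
$279 \left(\left(-613 - 384\right) + D\right) = 279 \left(\left(-613 - 384\right) + 1261\right) = 279 \left(-997 + 1261\right) = 279 \cdot 264 = 73656$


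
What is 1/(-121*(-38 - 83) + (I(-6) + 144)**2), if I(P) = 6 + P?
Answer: 1/35377 ≈ 2.8267e-5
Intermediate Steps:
1/(-121*(-38 - 83) + (I(-6) + 144)**2) = 1/(-121*(-38 - 83) + ((6 - 6) + 144)**2) = 1/(-121*(-121) + (0 + 144)**2) = 1/(14641 + 144**2) = 1/(14641 + 20736) = 1/35377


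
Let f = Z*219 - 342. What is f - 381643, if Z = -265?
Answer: -440020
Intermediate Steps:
f = -58377 (f = -265*219 - 342 = -58035 - 342 = -58377)
f - 381643 = -58377 - 381643 = -440020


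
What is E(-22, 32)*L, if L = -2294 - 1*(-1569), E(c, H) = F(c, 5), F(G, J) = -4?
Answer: 2900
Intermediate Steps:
E(c, H) = -4
L = -725 (L = -2294 + 1569 = -725)
E(-22, 32)*L = -4*(-725) = 2900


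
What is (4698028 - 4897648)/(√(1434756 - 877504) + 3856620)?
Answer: -192464621100/3718379316787 + 99810*√139313/3718379316787 ≈ -0.051750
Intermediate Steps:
(4698028 - 4897648)/(√(1434756 - 877504) + 3856620) = -199620/(√557252 + 3856620) = -199620/(2*√139313 + 3856620) = -199620/(3856620 + 2*√139313)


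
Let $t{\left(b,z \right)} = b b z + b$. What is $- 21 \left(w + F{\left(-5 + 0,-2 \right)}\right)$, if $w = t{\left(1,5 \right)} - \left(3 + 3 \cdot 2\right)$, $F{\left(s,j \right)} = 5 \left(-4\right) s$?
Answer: $-2037$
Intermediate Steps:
$t{\left(b,z \right)} = b + z b^{2}$ ($t{\left(b,z \right)} = b^{2} z + b = z b^{2} + b = b + z b^{2}$)
$F{\left(s,j \right)} = - 20 s$
$w = -3$ ($w = 1 \left(1 + 1 \cdot 5\right) - \left(3 + 3 \cdot 2\right) = 1 \left(1 + 5\right) - \left(3 + 6\right) = 1 \cdot 6 - 9 = 6 - 9 = -3$)
$- 21 \left(w + F{\left(-5 + 0,-2 \right)}\right) = - 21 \left(-3 - 20 \left(-5 + 0\right)\right) = - 21 \left(-3 - -100\right) = - 21 \left(-3 + 100\right) = \left(-21\right) 97 = -2037$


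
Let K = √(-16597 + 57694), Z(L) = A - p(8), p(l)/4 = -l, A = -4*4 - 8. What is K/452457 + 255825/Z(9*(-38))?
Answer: 255825/8 + √41097/452457 ≈ 31978.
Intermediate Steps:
A = -24 (A = -16 - 8 = -24)
p(l) = -4*l (p(l) = 4*(-l) = -4*l)
Z(L) = 8 (Z(L) = -24 - (-4)*8 = -24 - 1*(-32) = -24 + 32 = 8)
K = √41097 ≈ 202.72
K/452457 + 255825/Z(9*(-38)) = √41097/452457 + 255825/8 = 255825/8 + √41097/452457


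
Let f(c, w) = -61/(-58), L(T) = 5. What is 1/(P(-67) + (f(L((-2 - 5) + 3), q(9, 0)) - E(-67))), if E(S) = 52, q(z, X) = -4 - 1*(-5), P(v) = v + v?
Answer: -58/10727 ≈ -0.0054069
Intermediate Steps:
P(v) = 2*v
q(z, X) = 1 (q(z, X) = -4 + 5 = 1)
f(c, w) = 61/58 (f(c, w) = -61*(-1/58) = 61/58)
1/(P(-67) + (f(L((-2 - 5) + 3), q(9, 0)) - E(-67))) = 1/(2*(-67) + (61/58 - 1*52)) = 1/(-134 + (61/58 - 52)) = 1/(-134 - 2955/58) = 1/(-10727/58) = -58/10727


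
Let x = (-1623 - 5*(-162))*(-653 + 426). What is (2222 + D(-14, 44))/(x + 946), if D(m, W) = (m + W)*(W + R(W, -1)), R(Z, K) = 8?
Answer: 3782/185497 ≈ 0.020388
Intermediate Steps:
D(m, W) = (8 + W)*(W + m) (D(m, W) = (m + W)*(W + 8) = (W + m)*(8 + W) = (8 + W)*(W + m))
x = 184551 (x = (-1623 + 810)*(-227) = -813*(-227) = 184551)
(2222 + D(-14, 44))/(x + 946) = (2222 + (44² + 8*44 + 8*(-14) + 44*(-14)))/(184551 + 946) = (2222 + (1936 + 352 - 112 - 616))/185497 = (2222 + 1560)*(1/185497) = 3782*(1/185497) = 3782/185497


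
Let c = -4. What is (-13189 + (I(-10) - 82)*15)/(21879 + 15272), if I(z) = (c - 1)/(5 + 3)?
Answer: -115427/297208 ≈ -0.38837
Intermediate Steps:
I(z) = -5/8 (I(z) = (-4 - 1)/(5 + 3) = -5/8)
(-13189 + (I(-10) - 82)*15)/(21879 + 15272) = (-13189 + (-5/8 - 82)*15)/(21879 + 15272) = (-13189 - 661/8*15)/37151 = (-13189 - 9915/8)*(1/37151) = -115427/8*1/37151 = -115427/297208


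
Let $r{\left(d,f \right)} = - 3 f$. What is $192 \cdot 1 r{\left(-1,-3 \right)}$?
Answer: $1728$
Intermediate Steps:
$192 \cdot 1 r{\left(-1,-3 \right)} = 192 \cdot 1 \left(\left(-3\right) \left(-3\right)\right) = 192 \cdot 1 \cdot 9 = 192 \cdot 9 = 1728$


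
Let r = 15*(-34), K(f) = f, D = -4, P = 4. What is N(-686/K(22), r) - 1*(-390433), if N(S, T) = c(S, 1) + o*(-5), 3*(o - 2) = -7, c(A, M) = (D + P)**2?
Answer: 1171304/3 ≈ 3.9043e+5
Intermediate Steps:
c(A, M) = 0 (c(A, M) = (-4 + 4)**2 = 0**2 = 0)
o = -1/3 (o = 2 + (1/3)*(-7) = 2 - 7/3 = -1/3 ≈ -0.33333)
r = -510
N(S, T) = 5/3 (N(S, T) = 0 - 1/3*(-5) = 0 + 5/3 = 5/3)
N(-686/K(22), r) - 1*(-390433) = 5/3 - 1*(-390433) = 5/3 + 390433 = 1171304/3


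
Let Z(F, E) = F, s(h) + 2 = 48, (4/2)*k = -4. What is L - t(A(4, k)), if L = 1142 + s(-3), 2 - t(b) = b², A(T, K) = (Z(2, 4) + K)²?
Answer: 1186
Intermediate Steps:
k = -2 (k = (½)*(-4) = -2)
s(h) = 46 (s(h) = -2 + 48 = 46)
A(T, K) = (2 + K)²
t(b) = 2 - b²
L = 1188 (L = 1142 + 46 = 1188)
L - t(A(4, k)) = 1188 - (2 - ((2 - 2)²)²) = 1188 - (2 - (0²)²) = 1188 - (2 - 1*0²) = 1188 - (2 - 1*0) = 1188 - (2 + 0) = 1188 - 1*2 = 1188 - 2 = 1186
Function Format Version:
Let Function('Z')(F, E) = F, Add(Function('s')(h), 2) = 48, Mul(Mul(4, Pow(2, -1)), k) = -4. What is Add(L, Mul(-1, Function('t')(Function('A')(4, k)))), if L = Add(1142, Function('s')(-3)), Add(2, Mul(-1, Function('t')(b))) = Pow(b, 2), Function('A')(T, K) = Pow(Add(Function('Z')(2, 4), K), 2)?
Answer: 1186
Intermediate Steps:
k = -2 (k = Mul(Rational(1, 2), -4) = -2)
Function('s')(h) = 46 (Function('s')(h) = Add(-2, 48) = 46)
Function('A')(T, K) = Pow(Add(2, K), 2)
Function('t')(b) = Add(2, Mul(-1, Pow(b, 2)))
L = 1188 (L = Add(1142, 46) = 1188)
Add(L, Mul(-1, Function('t')(Function('A')(4, k)))) = Add(1188, Mul(-1, Add(2, Mul(-1, Pow(Pow(Add(2, -2), 2), 2))))) = Add(1188, Mul(-1, Add(2, Mul(-1, Pow(Pow(0, 2), 2))))) = Add(1188, Mul(-1, Add(2, Mul(-1, Pow(0, 2))))) = Add(1188, Mul(-1, Add(2, Mul(-1, 0)))) = Add(1188, Mul(-1, Add(2, 0))) = Add(1188, Mul(-1, 2)) = Add(1188, -2) = 1186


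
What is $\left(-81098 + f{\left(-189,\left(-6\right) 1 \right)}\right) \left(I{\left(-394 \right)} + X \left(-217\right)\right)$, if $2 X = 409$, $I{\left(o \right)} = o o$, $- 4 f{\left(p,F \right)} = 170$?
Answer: $- \frac{35980781039}{4} \approx -8.9952 \cdot 10^{9}$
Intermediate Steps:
$f{\left(p,F \right)} = - \frac{85}{2}$ ($f{\left(p,F \right)} = \left(- \frac{1}{4}\right) 170 = - \frac{85}{2}$)
$I{\left(o \right)} = o^{2}$
$X = \frac{409}{2}$ ($X = \frac{1}{2} \cdot 409 = \frac{409}{2} \approx 204.5$)
$\left(-81098 + f{\left(-189,\left(-6\right) 1 \right)}\right) \left(I{\left(-394 \right)} + X \left(-217\right)\right) = \left(-81098 - \frac{85}{2}\right) \left(\left(-394\right)^{2} + \frac{409}{2} \left(-217\right)\right) = - \frac{162281 \left(155236 - \frac{88753}{2}\right)}{2} = \left(- \frac{162281}{2}\right) \frac{221719}{2} = - \frac{35980781039}{4}$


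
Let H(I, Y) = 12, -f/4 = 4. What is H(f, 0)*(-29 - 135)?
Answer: -1968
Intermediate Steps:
f = -16 (f = -4*4 = -16)
H(f, 0)*(-29 - 135) = 12*(-29 - 135) = 12*(-164) = -1968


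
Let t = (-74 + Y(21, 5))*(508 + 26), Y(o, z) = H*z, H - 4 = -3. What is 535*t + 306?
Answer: -19712304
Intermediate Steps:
H = 1 (H = 4 - 3 = 1)
Y(o, z) = z (Y(o, z) = 1*z = z)
t = -36846 (t = (-74 + 5)*(508 + 26) = -69*534 = -36846)
535*t + 306 = 535*(-36846) + 306 = -19712610 + 306 = -19712304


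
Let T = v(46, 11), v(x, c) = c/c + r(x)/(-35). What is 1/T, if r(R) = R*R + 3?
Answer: -35/2084 ≈ -0.016795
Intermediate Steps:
r(R) = 3 + R**2 (r(R) = R**2 + 3 = 3 + R**2)
v(x, c) = 32/35 - x**2/35 (v(x, c) = c/c + (3 + x**2)/(-35) = 1 + (3 + x**2)*(-1/35) = 1 + (-3/35 - x**2/35) = 32/35 - x**2/35)
T = -2084/35 (T = 32/35 - 1/35*46**2 = 32/35 - 1/35*2116 = 32/35 - 2116/35 = -2084/35 ≈ -59.543)
1/T = 1/(-2084/35) = -35/2084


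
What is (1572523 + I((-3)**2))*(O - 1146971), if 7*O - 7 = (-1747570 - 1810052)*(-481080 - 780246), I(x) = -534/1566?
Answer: 1841720797926178860548/1827 ≈ 1.0081e+18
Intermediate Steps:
I(x) = -89/261 (I(x) = -534*1/1566 = -89/261)
O = 4487321126779/7 (O = 1 + ((-1747570 - 1810052)*(-481080 - 780246))/7 = 1 + (-3557622*(-1261326))/7 = 1 + (1/7)*4487321126772 = 1 + 4487321126772/7 = 4487321126779/7 ≈ 6.4105e+11)
(1572523 + I((-3)**2))*(O - 1146971) = (1572523 - 89/261)*(4487321126779/7 - 1146971) = (410428414/261)*(4487313097982/7) = 1841720797926178860548/1827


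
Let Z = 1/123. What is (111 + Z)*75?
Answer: 341350/41 ≈ 8325.6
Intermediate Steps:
Z = 1/123 ≈ 0.0081301
(111 + Z)*75 = (111 + 1/123)*75 = (13654/123)*75 = 341350/41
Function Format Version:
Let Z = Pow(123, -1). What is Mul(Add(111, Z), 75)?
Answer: Rational(341350, 41) ≈ 8325.6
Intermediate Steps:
Z = Rational(1, 123) ≈ 0.0081301
Mul(Add(111, Z), 75) = Mul(Add(111, Rational(1, 123)), 75) = Mul(Rational(13654, 123), 75) = Rational(341350, 41)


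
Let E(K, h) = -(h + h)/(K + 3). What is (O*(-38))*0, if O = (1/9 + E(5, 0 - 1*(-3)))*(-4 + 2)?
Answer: 0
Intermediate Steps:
E(K, h) = -2*h/(3 + K)
O = 23/18 (O = (1/9 - 2*(0 - 1*(-3))/(3 + 5))*(-4 + 2) = (1/9 - 2*(0 + 3)/8)*(-2) = (1/9 - 2*3*1/8)*(-2) = (1/9 - 3/4)*(-2) = -23/36*(-2) = 23/18 ≈ 1.2778)
(O*(-38))*0 = ((23/18)*(-38))*0 = -437/9*0 = 0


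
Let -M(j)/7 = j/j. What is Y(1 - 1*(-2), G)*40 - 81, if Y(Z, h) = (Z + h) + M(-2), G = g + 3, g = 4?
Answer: 39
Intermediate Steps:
M(j) = -7 (M(j) = -7*j/j = -7*1 = -7)
G = 7 (G = 4 + 3 = 7)
Y(Z, h) = -7 + Z + h (Y(Z, h) = (Z + h) - 7 = -7 + Z + h)
Y(1 - 1*(-2), G)*40 - 81 = (-7 + (1 - 1*(-2)) + 7)*40 - 81 = (-7 + (1 + 2) + 7)*40 - 81 = (-7 + 3 + 7)*40 - 81 = 3*40 - 81 = 120 - 81 = 39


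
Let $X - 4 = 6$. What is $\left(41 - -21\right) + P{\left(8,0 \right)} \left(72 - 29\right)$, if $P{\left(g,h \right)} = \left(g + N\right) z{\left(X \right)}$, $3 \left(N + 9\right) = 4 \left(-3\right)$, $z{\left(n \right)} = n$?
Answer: $-2088$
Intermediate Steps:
$X = 10$ ($X = 4 + 6 = 10$)
$N = -13$ ($N = -9 + \frac{4 \left(-3\right)}{3} = -9 + \frac{1}{3} \left(-12\right) = -9 - 4 = -13$)
$P{\left(g,h \right)} = -130 + 10 g$ ($P{\left(g,h \right)} = \left(g - 13\right) 10 = \left(-13 + g\right) 10 = -130 + 10 g$)
$\left(41 - -21\right) + P{\left(8,0 \right)} \left(72 - 29\right) = \left(41 - -21\right) + \left(-130 + 10 \cdot 8\right) \left(72 - 29\right) = \left(41 + 21\right) + \left(-130 + 80\right) 43 = 62 - 2150 = -2088$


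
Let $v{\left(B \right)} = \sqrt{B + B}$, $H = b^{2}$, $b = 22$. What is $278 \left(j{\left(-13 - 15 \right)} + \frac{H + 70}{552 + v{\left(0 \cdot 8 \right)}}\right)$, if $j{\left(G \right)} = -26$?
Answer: $- \frac{958961}{138} \approx -6949.0$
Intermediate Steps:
$H = 484$ ($H = 22^{2} = 484$)
$v{\left(B \right)} = \sqrt{2} \sqrt{B}$ ($v{\left(B \right)} = \sqrt{2 B} = \sqrt{2} \sqrt{B}$)
$278 \left(j{\left(-13 - 15 \right)} + \frac{H + 70}{552 + v{\left(0 \cdot 8 \right)}}\right) = 278 \left(-26 + \frac{484 + 70}{552 + \sqrt{2} \sqrt{0 \cdot 8}}\right) = 278 \left(-26 + \frac{554}{552 + \sqrt{2} \sqrt{0}}\right) = 278 \left(-26 + \frac{554}{552 + \sqrt{2} \cdot 0}\right) = 278 \left(-26 + \frac{554}{552 + 0}\right) = 278 \left(-26 + \frac{554}{552}\right) = 278 \left(-26 + 554 \cdot \frac{1}{552}\right) = 278 \left(-26 + \frac{277}{276}\right) = 278 \left(- \frac{6899}{276}\right) = - \frac{958961}{138}$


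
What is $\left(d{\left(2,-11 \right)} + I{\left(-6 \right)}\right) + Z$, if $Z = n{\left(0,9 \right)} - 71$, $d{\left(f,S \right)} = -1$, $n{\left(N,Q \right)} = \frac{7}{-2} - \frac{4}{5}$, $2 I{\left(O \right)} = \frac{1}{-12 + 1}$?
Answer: $- \frac{4199}{55} \approx -76.345$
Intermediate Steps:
$I{\left(O \right)} = - \frac{1}{22}$ ($I{\left(O \right)} = \frac{1}{2 \left(-12 + 1\right)} = \frac{1}{2 \left(-11\right)} = \frac{1}{2} \left(- \frac{1}{11}\right) = - \frac{1}{22}$)
$n{\left(N,Q \right)} = - \frac{43}{10}$ ($n{\left(N,Q \right)} = 7 \left(- \frac{1}{2}\right) - \frac{4}{5} = - \frac{7}{2} - \frac{4}{5} = - \frac{43}{10}$)
$Z = - \frac{753}{10}$ ($Z = - \frac{43}{10} - 71 = - \frac{753}{10} \approx -75.3$)
$\left(d{\left(2,-11 \right)} + I{\left(-6 \right)}\right) + Z = \left(-1 - \frac{1}{22}\right) - \frac{753}{10} = - \frac{23}{22} - \frac{753}{10} = - \frac{4199}{55}$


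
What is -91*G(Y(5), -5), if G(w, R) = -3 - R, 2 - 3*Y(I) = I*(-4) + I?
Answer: -182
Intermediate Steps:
Y(I) = ⅔ + I (Y(I) = ⅔ - (I*(-4) + I)/3 = ⅔ - (-4*I + I)/3 = ⅔ - (-1)*I = ⅔ + I)
-91*G(Y(5), -5) = -91*(-3 - 1*(-5)) = -91*(-3 + 5) = -91*2 = -182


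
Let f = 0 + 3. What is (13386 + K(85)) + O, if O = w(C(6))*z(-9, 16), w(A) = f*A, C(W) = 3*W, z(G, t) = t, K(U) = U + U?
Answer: 14420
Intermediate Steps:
K(U) = 2*U
f = 3
w(A) = 3*A
O = 864 (O = (3*(3*6))*16 = (3*18)*16 = 54*16 = 864)
(13386 + K(85)) + O = (13386 + 2*85) + 864 = (13386 + 170) + 864 = 13556 + 864 = 14420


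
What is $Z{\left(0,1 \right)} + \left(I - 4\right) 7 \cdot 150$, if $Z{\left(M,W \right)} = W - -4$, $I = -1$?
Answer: $-5245$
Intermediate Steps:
$Z{\left(M,W \right)} = 4 + W$ ($Z{\left(M,W \right)} = W + 4 = 4 + W$)
$Z{\left(0,1 \right)} + \left(I - 4\right) 7 \cdot 150 = \left(4 + 1\right) + \left(-1 - 4\right) 7 \cdot 150 = 5 + \left(-5\right) 7 \cdot 150 = 5 - 5250 = -5245$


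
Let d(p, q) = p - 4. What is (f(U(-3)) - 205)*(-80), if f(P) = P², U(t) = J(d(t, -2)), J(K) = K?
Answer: 12480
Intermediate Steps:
d(p, q) = -4 + p
U(t) = -4 + t
(f(U(-3)) - 205)*(-80) = ((-4 - 3)² - 205)*(-80) = ((-7)² - 205)*(-80) = (49 - 205)*(-80) = -156*(-80) = 12480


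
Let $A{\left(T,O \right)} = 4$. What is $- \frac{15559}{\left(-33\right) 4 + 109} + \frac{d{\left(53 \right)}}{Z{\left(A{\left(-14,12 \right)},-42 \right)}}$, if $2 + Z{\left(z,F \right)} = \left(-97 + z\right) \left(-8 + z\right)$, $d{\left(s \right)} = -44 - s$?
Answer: $\frac{5754599}{8510} \approx 676.22$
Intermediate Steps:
$Z{\left(z,F \right)} = -2 + \left(-97 + z\right) \left(-8 + z\right)$
$- \frac{15559}{\left(-33\right) 4 + 109} + \frac{d{\left(53 \right)}}{Z{\left(A{\left(-14,12 \right)},-42 \right)}} = - \frac{15559}{\left(-33\right) 4 + 109} + \frac{-44 - 53}{774 + 4^{2} - 420} = - \frac{15559}{-132 + 109} + \frac{-44 - 53}{774 + 16 - 420} = - \frac{15559}{-23} - \frac{97}{370} = \left(-15559\right) \left(- \frac{1}{23}\right) - \frac{97}{370} = \frac{15559}{23} - \frac{97}{370} = \frac{5754599}{8510}$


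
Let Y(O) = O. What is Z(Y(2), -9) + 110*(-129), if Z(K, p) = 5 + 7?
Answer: -14178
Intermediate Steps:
Z(K, p) = 12
Z(Y(2), -9) + 110*(-129) = 12 + 110*(-129) = 12 - 14190 = -14178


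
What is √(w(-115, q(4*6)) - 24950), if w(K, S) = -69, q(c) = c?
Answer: I*√25019 ≈ 158.17*I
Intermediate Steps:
√(w(-115, q(4*6)) - 24950) = √(-69 - 24950) = √(-25019) = I*√25019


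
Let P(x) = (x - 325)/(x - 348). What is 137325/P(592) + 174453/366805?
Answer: 4096897251817/32645645 ≈ 1.2550e+5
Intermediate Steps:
P(x) = (-325 + x)/(-348 + x)
137325/P(592) + 174453/366805 = 137325/(((-325 + 592)/(-348 + 592))) + 174453/366805 = 137325/((267/244)) + 174453*(1/366805) = 137325/(((1/244)*267)) + 174453/366805 = 137325/(267/244) + 174453/366805 = 137325*(244/267) + 174453/366805 = 11169100/89 + 174453/366805 = 4096897251817/32645645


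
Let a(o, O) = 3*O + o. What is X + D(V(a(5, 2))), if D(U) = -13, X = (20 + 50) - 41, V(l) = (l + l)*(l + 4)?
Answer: 16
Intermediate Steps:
a(o, O) = o + 3*O
V(l) = 2*l*(4 + l) (V(l) = (2*l)*(4 + l) = 2*l*(4 + l))
X = 29 (X = 70 - 41 = 29)
X + D(V(a(5, 2))) = 29 - 13 = 16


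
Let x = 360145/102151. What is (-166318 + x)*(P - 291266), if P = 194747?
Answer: 1639779617352087/102151 ≈ 1.6053e+10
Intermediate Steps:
x = 360145/102151 (x = 360145*(1/102151) = 360145/102151 ≈ 3.5256)
(-166318 + x)*(P - 291266) = (-166318 + 360145/102151)*(194747 - 291266) = -16989189873/102151*(-96519) = 1639779617352087/102151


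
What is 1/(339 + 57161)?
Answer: 1/57500 ≈ 1.7391e-5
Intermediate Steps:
1/(339 + 57161) = 1/57500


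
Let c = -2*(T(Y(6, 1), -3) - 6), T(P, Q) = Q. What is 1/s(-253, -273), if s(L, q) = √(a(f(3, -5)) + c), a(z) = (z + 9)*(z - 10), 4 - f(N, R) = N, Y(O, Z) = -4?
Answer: -I*√2/12 ≈ -0.11785*I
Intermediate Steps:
f(N, R) = 4 - N
a(z) = (-10 + z)*(9 + z) (a(z) = (9 + z)*(-10 + z) = (-10 + z)*(9 + z))
c = 18 (c = -2*(-3 - 6) = -2*(-9) = 18)
s(L, q) = 6*I*√2 (s(L, q) = √((-90 + (4 - 1*3)² - (4 - 1*3)) + 18) = √((-90 + (4 - 3)² - (4 - 3)) + 18) = √((-90 + 1² - 1*1) + 18) = √((-90 + 1 - 1) + 18) = √(-90 + 18) = √(-72) = 6*I*√2)
1/s(-253, -273) = 1/(6*I*√2) = -I*√2/12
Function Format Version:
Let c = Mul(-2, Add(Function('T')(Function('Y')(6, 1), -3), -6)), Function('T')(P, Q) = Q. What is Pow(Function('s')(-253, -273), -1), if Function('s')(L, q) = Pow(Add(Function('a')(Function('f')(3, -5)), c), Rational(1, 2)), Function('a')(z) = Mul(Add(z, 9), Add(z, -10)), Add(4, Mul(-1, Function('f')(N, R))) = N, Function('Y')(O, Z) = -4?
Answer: Mul(Rational(-1, 12), I, Pow(2, Rational(1, 2))) ≈ Mul(-0.11785, I)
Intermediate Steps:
Function('f')(N, R) = Add(4, Mul(-1, N))
Function('a')(z) = Mul(Add(-10, z), Add(9, z)) (Function('a')(z) = Mul(Add(9, z), Add(-10, z)) = Mul(Add(-10, z), Add(9, z)))
c = 18 (c = Mul(-2, Add(-3, -6)) = Mul(-2, -9) = 18)
Function('s')(L, q) = Mul(6, I, Pow(2, Rational(1, 2))) (Function('s')(L, q) = Pow(Add(Add(-90, Pow(Add(4, Mul(-1, 3)), 2), Mul(-1, Add(4, Mul(-1, 3)))), 18), Rational(1, 2)) = Pow(Add(Add(-90, Pow(Add(4, -3), 2), Mul(-1, Add(4, -3))), 18), Rational(1, 2)) = Pow(Add(Add(-90, Pow(1, 2), Mul(-1, 1)), 18), Rational(1, 2)) = Pow(Add(Add(-90, 1, -1), 18), Rational(1, 2)) = Pow(Add(-90, 18), Rational(1, 2)) = Pow(-72, Rational(1, 2)) = Mul(6, I, Pow(2, Rational(1, 2))))
Pow(Function('s')(-253, -273), -1) = Pow(Mul(6, I, Pow(2, Rational(1, 2))), -1) = Mul(Rational(-1, 12), I, Pow(2, Rational(1, 2)))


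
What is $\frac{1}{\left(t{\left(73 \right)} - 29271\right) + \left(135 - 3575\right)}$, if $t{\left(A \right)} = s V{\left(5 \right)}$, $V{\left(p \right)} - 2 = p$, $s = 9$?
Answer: $- \frac{1}{32648} \approx -3.063 \cdot 10^{-5}$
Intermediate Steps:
$V{\left(p \right)} = 2 + p$
$t{\left(A \right)} = 63$ ($t{\left(A \right)} = 9 \left(2 + 5\right) = 9 \cdot 7 = 63$)
$\frac{1}{\left(t{\left(73 \right)} - 29271\right) + \left(135 - 3575\right)} = \frac{1}{\left(63 - 29271\right) + \left(135 - 3575\right)} = \frac{1}{-29208 - 3440} = \frac{1}{-32648} = - \frac{1}{32648}$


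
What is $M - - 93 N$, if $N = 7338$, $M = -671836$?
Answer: $10598$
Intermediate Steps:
$M - - 93 N = -671836 - \left(-93\right) 7338 = -671836 - -682434 = -671836 + 682434 = 10598$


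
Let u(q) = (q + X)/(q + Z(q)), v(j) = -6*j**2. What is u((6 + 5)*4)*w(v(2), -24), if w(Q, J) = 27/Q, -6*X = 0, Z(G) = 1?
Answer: -11/10 ≈ -1.1000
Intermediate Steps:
X = 0 (X = -1/6*0 = 0)
u(q) = q/(1 + q) (u(q) = (q + 0)/(q + 1) = q/(1 + q))
u((6 + 5)*4)*w(v(2), -24) = (((6 + 5)*4)/(1 + (6 + 5)*4))*(27/((-6*2**2))) = ((11*4)/(1 + 11*4))*(27/((-6*4))) = (44/(1 + 44))*(27/(-24)) = (44/45)*(27*(-1/24)) = (44*(1/45))*(-9/8) = (44/45)*(-9/8) = -11/10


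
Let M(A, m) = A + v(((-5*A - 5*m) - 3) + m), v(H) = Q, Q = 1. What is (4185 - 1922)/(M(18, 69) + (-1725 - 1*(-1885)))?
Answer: 2263/179 ≈ 12.642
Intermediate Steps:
v(H) = 1
M(A, m) = 1 + A (M(A, m) = A + 1 = 1 + A)
(4185 - 1922)/(M(18, 69) + (-1725 - 1*(-1885))) = (4185 - 1922)/((1 + 18) + (-1725 - 1*(-1885))) = 2263/(19 + (-1725 + 1885)) = 2263/(19 + 160) = 2263/179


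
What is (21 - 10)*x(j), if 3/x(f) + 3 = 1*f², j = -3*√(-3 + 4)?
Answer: 11/2 ≈ 5.5000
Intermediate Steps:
j = -3 (j = -3*√1 = -3*1 = -3)
x(f) = 3/(-3 + f²) (x(f) = 3/(-3 + 1*f²) = 3/(-3 + f²))
(21 - 10)*x(j) = (21 - 10)*(3/(-3 + (-3)²)) = 11*(3/(-3 + 9)) = 11*(3/6) = 11*(3*(⅙)) = 11*(½) = 11/2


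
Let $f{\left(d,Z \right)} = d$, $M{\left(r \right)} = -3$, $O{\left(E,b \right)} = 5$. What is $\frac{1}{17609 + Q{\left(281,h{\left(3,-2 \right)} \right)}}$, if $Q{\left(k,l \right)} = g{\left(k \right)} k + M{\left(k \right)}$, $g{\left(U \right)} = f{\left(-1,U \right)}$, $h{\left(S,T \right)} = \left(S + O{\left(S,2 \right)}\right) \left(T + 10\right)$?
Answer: $\frac{1}{17325} \approx 5.772 \cdot 10^{-5}$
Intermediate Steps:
$h{\left(S,T \right)} = \left(5 + S\right) \left(10 + T\right)$ ($h{\left(S,T \right)} = \left(S + 5\right) \left(T + 10\right) = \left(5 + S\right) \left(10 + T\right)$)
$g{\left(U \right)} = -1$
$Q{\left(k,l \right)} = -3 - k$ ($Q{\left(k,l \right)} = - k - 3 = -3 - k$)
$\frac{1}{17609 + Q{\left(281,h{\left(3,-2 \right)} \right)}} = \frac{1}{17609 - 284} = \frac{1}{17325}$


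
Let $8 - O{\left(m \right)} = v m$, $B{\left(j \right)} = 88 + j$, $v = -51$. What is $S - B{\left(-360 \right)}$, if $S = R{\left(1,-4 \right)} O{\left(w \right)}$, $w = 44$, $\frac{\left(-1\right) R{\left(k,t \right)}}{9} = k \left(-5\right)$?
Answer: $101612$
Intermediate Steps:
$R{\left(k,t \right)} = 45 k$ ($R{\left(k,t \right)} = - 9 k \left(-5\right) = - 9 \left(- 5 k\right) = 45 k$)
$O{\left(m \right)} = 8 + 51 m$ ($O{\left(m \right)} = 8 - - 51 m = 8 + 51 m$)
$S = 101340$ ($S = 45 \cdot 1 \left(8 + 51 \cdot 44\right) = 45 \left(8 + 2244\right) = 45 \cdot 2252 = 101340$)
$S - B{\left(-360 \right)} = 101340 - \left(88 - 360\right) = 101340 - -272 = 101340 + 272 = 101612$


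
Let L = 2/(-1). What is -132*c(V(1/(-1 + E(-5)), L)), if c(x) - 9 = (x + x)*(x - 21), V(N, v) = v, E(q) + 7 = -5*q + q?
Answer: -13332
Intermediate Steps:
E(q) = -7 - 4*q (E(q) = -7 + (-5*q + q) = -7 - 4*q)
L = -2 (L = 2*(-1) = -2)
c(x) = 9 + 2*x*(-21 + x) (c(x) = 9 + (x + x)*(x - 21) = 9 + (2*x)*(-21 + x) = 9 + 2*x*(-21 + x))
-132*c(V(1/(-1 + E(-5)), L)) = -132*(9 - 42*(-2) + 2*(-2)²) = -132*(9 + 84 + 2*4) = -132*(9 + 84 + 8) = -132*101 = -13332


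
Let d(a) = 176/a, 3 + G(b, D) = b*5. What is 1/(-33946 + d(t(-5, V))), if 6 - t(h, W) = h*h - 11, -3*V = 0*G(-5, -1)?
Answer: -1/33968 ≈ -2.9439e-5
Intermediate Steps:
G(b, D) = -3 + 5*b (G(b, D) = -3 + b*5 = -3 + 5*b)
V = 0 (V = -0*(-3 + 5*(-5)) = -0*(-3 - 25) = -0*(-28) = -⅓*0 = 0)
t(h, W) = 17 - h² (t(h, W) = 6 - (h*h - 11) = 6 - (h² - 11) = 6 - (-11 + h²) = 6 + (11 - h²) = 17 - h²)
1/(-33946 + d(t(-5, V))) = 1/(-33946 + 176/(17 - 1*(-5)²)) = 1/(-33946 + 176/(17 - 1*25)) = 1/(-33946 + 176/(17 - 25)) = 1/(-33946 + 176/(-8)) = 1/(-33946 + 176*(-⅛)) = 1/(-33946 - 22) = 1/(-33968) = -1/33968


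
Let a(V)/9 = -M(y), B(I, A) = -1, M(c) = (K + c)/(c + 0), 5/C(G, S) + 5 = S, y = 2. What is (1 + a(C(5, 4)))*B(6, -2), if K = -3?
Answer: -11/2 ≈ -5.5000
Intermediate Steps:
C(G, S) = 5/(-5 + S)
M(c) = (-3 + c)/c (M(c) = (-3 + c)/(c + 0) = (-3 + c)/c)
a(V) = 9/2 (a(V) = 9*(-(-3 + 2)/2) = 9*(-(-1)/2) = 9*(-1*(-1/2)) = 9*(1/2) = 9/2)
(1 + a(C(5, 4)))*B(6, -2) = (1 + 9/2)*(-1) = (11/2)*(-1) = -11/2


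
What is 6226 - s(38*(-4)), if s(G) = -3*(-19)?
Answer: 6169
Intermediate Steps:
s(G) = 57
6226 - s(38*(-4)) = 6226 - 1*57 = 6226 - 57 = 6169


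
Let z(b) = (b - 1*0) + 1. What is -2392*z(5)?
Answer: -14352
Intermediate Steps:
z(b) = 1 + b (z(b) = (b + 0) + 1 = b + 1 = 1 + b)
-2392*z(5) = -2392*(1 + 5) = -2392*6 = -14352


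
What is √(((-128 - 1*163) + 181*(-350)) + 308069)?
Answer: 2*√61107 ≈ 494.40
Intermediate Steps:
√(((-128 - 1*163) + 181*(-350)) + 308069) = √(((-128 - 163) - 63350) + 308069) = √((-291 - 63350) + 308069) = √(-63641 + 308069) = √244428 = 2*√61107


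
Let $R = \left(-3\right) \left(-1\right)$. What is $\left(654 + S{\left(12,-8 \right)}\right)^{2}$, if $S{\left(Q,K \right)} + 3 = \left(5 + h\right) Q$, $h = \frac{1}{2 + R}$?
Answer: $\frac{12723489}{25} \approx 5.0894 \cdot 10^{5}$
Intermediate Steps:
$R = 3$
$h = \frac{1}{5}$ ($h = \frac{1}{2 + 3} = \frac{1}{5} \approx 0.2$)
$S{\left(Q,K \right)} = -3 + \frac{26 Q}{5}$ ($S{\left(Q,K \right)} = -3 + \left(5 + \frac{1}{5}\right) Q = -3 + \frac{26 Q}{5}$)
$\left(654 + S{\left(12,-8 \right)}\right)^{2} = \left(654 + \left(-3 + \frac{26}{5} \cdot 12\right)\right)^{2} = \left(654 + \left(-3 + \frac{312}{5}\right)\right)^{2} = \left(654 + \frac{297}{5}\right)^{2} = \left(\frac{3567}{5}\right)^{2} = \frac{12723489}{25}$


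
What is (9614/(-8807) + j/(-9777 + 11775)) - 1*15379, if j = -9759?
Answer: -90239992193/5865462 ≈ -15385.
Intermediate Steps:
(9614/(-8807) + j/(-9777 + 11775)) - 1*15379 = (9614/(-8807) - 9759/(-9777 + 11775)) - 1*15379 = (9614*(-1/8807) - 9759/1998) - 15379 = (-9614/8807 - 9759*1/1998) - 15379 = (-9614/8807 - 3253/666) - 15379 = -35052095/5865462 - 15379 = -90239992193/5865462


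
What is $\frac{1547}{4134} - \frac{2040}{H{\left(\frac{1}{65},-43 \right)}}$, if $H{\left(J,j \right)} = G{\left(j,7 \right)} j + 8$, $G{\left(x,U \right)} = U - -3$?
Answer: $\frac{349469}{67098} \approx 5.2083$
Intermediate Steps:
$G{\left(x,U \right)} = 3 + U$ ($G{\left(x,U \right)} = U + 3 = 3 + U$)
$H{\left(J,j \right)} = 8 + 10 j$ ($H{\left(J,j \right)} = \left(3 + 7\right) j + 8 = 10 j + 8 = 8 + 10 j$)
$\frac{1547}{4134} - \frac{2040}{H{\left(\frac{1}{65},-43 \right)}} = \frac{1547}{4134} - \frac{2040}{8 + 10 \left(-43\right)} = 1547 \cdot \frac{1}{4134} - \frac{2040}{8 - 430} = \frac{119}{318} - \frac{2040}{-422} = \frac{119}{318} - - \frac{1020}{211} = \frac{119}{318} + \frac{1020}{211} = \frac{349469}{67098}$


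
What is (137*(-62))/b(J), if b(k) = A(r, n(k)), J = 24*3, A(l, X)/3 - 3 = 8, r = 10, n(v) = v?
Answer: -8494/33 ≈ -257.39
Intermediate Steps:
A(l, X) = 33 (A(l, X) = 9 + 3*8 = 9 + 24 = 33)
J = 72
b(k) = 33
(137*(-62))/b(J) = (137*(-62))/33 = -8494*1/33 = -8494/33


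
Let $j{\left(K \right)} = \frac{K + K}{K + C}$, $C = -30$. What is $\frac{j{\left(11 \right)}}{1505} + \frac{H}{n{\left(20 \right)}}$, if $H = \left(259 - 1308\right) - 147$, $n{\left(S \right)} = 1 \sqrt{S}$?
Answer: $- \frac{22}{28595} - \frac{598 \sqrt{5}}{5} \approx -267.43$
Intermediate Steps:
$n{\left(S \right)} = \sqrt{S}$
$j{\left(K \right)} = \frac{2 K}{-30 + K}$ ($j{\left(K \right)} = \frac{K + K}{K - 30} = \frac{2 K}{-30 + K}$)
$H = -1196$ ($H = -1049 - 147 = -1196$)
$\frac{j{\left(11 \right)}}{1505} + \frac{H}{n{\left(20 \right)}} = \frac{2 \cdot 11 \frac{1}{-30 + 11}}{1505} - \frac{1196}{\sqrt{20}} = 2 \cdot 11 \frac{1}{-19} \cdot \frac{1}{1505} - \frac{1196}{2 \sqrt{5}} = 2 \cdot 11 \left(- \frac{1}{19}\right) \frac{1}{1505} - 1196 \frac{\sqrt{5}}{10} = \left(- \frac{22}{19}\right) \frac{1}{1505} - \frac{598 \sqrt{5}}{5} = - \frac{22}{28595} - \frac{598 \sqrt{5}}{5}$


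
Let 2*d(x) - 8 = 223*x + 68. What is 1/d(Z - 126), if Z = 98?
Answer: -1/3084 ≈ -0.00032425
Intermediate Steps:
d(x) = 38 + 223*x/2 (d(x) = 4 + (223*x + 68)/2 = 4 + (68 + 223*x)/2 = 4 + (34 + 223*x/2) = 38 + 223*x/2)
1/d(Z - 126) = 1/(38 + 223*(98 - 126)/2) = 1/(38 + (223/2)*(-28)) = 1/(38 - 3122) = 1/(-3084) = -1/3084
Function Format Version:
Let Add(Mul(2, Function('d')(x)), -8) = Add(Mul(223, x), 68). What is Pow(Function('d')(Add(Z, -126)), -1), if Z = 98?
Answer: Rational(-1, 3084) ≈ -0.00032425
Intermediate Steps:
Function('d')(x) = Add(38, Mul(Rational(223, 2), x)) (Function('d')(x) = Add(4, Mul(Rational(1, 2), Add(Mul(223, x), 68))) = Add(4, Mul(Rational(1, 2), Add(68, Mul(223, x)))) = Add(4, Add(34, Mul(Rational(223, 2), x))) = Add(38, Mul(Rational(223, 2), x)))
Pow(Function('d')(Add(Z, -126)), -1) = Pow(Add(38, Mul(Rational(223, 2), Add(98, -126))), -1) = Pow(Add(38, Mul(Rational(223, 2), -28)), -1) = Pow(Add(38, -3122), -1) = Pow(-3084, -1) = Rational(-1, 3084)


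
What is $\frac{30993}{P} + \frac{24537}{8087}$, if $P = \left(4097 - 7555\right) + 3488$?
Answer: $\frac{83792167}{80870} \approx 1036.1$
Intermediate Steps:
$P = 30$ ($P = -3458 + 3488 = 30$)
$\frac{30993}{P} + \frac{24537}{8087} = \frac{30993}{30} + \frac{24537}{8087} = 30993 \cdot \frac{1}{30} + 24537 \cdot \frac{1}{8087} = \frac{10331}{10} + \frac{24537}{8087} = \frac{83792167}{80870}$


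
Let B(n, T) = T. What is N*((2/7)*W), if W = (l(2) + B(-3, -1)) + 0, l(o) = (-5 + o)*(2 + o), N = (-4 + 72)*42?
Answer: -10608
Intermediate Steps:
N = 2856 (N = 68*42 = 2856)
W = -13 (W = ((-10 + 2**2 - 3*2) - 1) + 0 = ((-10 + 4 - 6) - 1) + 0 = (-12 - 1) + 0 = -13 + 0 = -13)
N*((2/7)*W) = 2856*((2/7)*(-13)) = 2856*(-26/7) = -10608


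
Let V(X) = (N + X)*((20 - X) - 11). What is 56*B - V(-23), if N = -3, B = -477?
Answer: -25880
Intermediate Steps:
V(X) = (-3 + X)*(9 - X) (V(X) = (-3 + X)*((20 - X) - 11) = (-3 + X)*(9 - X))
56*B - V(-23) = 56*(-477) - (-27 - 1*(-23)² + 12*(-23)) = -26712 - (-27 - 1*529 - 276) = -26712 - (-27 - 529 - 276) = -26712 - 1*(-832) = -26712 + 832 = -25880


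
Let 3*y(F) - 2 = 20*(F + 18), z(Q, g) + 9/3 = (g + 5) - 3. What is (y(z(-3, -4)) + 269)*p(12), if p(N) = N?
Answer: 4276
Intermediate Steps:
z(Q, g) = -1 + g (z(Q, g) = -3 + ((g + 5) - 3) = -3 + ((5 + g) - 3) = -3 + (2 + g) = -1 + g)
y(F) = 362/3 + 20*F/3 (y(F) = 2/3 + (20*(F + 18))/3 = 2/3 + (20*(18 + F))/3 = 2/3 + (360 + 20*F)/3 = 2/3 + (120 + 20*F/3) = 362/3 + 20*F/3)
(y(z(-3, -4)) + 269)*p(12) = ((362/3 + 20*(-1 - 4)/3) + 269)*12 = ((362/3 + (20/3)*(-5)) + 269)*12 = ((362/3 - 100/3) + 269)*12 = (262/3 + 269)*12 = (1069/3)*12 = 4276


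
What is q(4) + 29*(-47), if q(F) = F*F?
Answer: -1347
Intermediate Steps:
q(F) = F²
q(4) + 29*(-47) = 4² + 29*(-47) = 16 - 1363 = -1347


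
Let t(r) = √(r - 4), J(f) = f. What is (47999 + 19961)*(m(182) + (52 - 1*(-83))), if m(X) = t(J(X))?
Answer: 9174600 + 67960*√178 ≈ 1.0081e+7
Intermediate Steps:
t(r) = √(-4 + r)
m(X) = √(-4 + X)
(47999 + 19961)*(m(182) + (52 - 1*(-83))) = (47999 + 19961)*(√(-4 + 182) + (52 - 1*(-83))) = 67960*(√178 + (52 + 83)) = 67960*(√178 + 135) = 67960*(135 + √178) = 9174600 + 67960*√178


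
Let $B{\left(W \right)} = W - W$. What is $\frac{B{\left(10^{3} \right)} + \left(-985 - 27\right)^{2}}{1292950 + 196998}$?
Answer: $\frac{256036}{372487} \approx 0.68737$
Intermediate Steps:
$B{\left(W \right)} = 0$
$\frac{B{\left(10^{3} \right)} + \left(-985 - 27\right)^{2}}{1292950 + 196998} = \frac{0 + \left(-985 - 27\right)^{2}}{1292950 + 196998} = \frac{0 + \left(-1012\right)^{2}}{1489948} = \left(0 + 1024144\right) \frac{1}{1489948} = 1024144 \cdot \frac{1}{1489948} = \frac{256036}{372487}$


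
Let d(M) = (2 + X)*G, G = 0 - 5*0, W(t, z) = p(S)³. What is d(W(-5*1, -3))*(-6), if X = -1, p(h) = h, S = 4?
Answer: 0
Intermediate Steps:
W(t, z) = 64 (W(t, z) = 4³ = 64)
G = 0 (G = 0 + 0 = 0)
d(M) = 0 (d(M) = (2 - 1)*0 = 1*0 = 0)
d(W(-5*1, -3))*(-6) = 0*(-6) = 0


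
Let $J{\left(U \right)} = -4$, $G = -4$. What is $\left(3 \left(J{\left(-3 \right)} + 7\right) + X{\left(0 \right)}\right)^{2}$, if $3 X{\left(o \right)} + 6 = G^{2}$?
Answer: $\frac{1369}{9} \approx 152.11$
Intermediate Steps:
$X{\left(o \right)} = \frac{10}{3}$ ($X{\left(o \right)} = -2 + \frac{\left(-4\right)^{2}}{3} = -2 + \frac{1}{3} \cdot 16 = -2 + \frac{16}{3} = \frac{10}{3}$)
$\left(3 \left(J{\left(-3 \right)} + 7\right) + X{\left(0 \right)}\right)^{2} = \left(3 \left(-4 + 7\right) + \frac{10}{3}\right)^{2} = \left(3 \cdot 3 + \frac{10}{3}\right)^{2} = \left(9 + \frac{10}{3}\right)^{2} = \left(\frac{37}{3}\right)^{2} = \frac{1369}{9}$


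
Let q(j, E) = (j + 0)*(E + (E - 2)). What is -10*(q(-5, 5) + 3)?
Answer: 370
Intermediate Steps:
q(j, E) = j*(-2 + 2*E) (q(j, E) = j*(E + (-2 + E)) = j*(-2 + 2*E))
-10*(q(-5, 5) + 3) = -10*(2*(-5)*(-1 + 5) + 3) = -10*(2*(-5)*4 + 3) = -10*(-40 + 3) = -10*(-37) = 370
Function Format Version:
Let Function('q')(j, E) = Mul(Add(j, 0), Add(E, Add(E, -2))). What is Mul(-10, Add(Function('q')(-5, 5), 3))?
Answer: 370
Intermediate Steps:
Function('q')(j, E) = Mul(j, Add(-2, Mul(2, E))) (Function('q')(j, E) = Mul(j, Add(E, Add(-2, E))) = Mul(j, Add(-2, Mul(2, E))))
Mul(-10, Add(Function('q')(-5, 5), 3)) = Mul(-10, Add(Mul(2, -5, Add(-1, 5)), 3)) = Mul(-10, Add(Mul(2, -5, 4), 3)) = Mul(-10, Add(-40, 3)) = Mul(-10, -37) = 370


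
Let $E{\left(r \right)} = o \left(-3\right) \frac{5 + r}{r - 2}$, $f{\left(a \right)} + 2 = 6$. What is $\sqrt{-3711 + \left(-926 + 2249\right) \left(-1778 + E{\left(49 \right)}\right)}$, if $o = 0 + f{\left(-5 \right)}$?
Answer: $\frac{i \sqrt{5244708333}}{47} \approx 1540.9 i$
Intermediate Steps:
$f{\left(a \right)} = 4$ ($f{\left(a \right)} = -2 + 6 = 4$)
$o = 4$ ($o = 0 + 4 = 4$)
$E{\left(r \right)} = - \frac{12 \left(5 + r\right)}{-2 + r}$ ($E{\left(r \right)} = 4 \left(-3\right) \frac{5 + r}{r - 2} = - 12 \frac{5 + r}{-2 + r} = - \frac{12 \left(5 + r\right)}{-2 + r}$)
$\sqrt{-3711 + \left(-926 + 2249\right) \left(-1778 + E{\left(49 \right)}\right)} = \sqrt{-3711 + \left(-926 + 2249\right) \left(-1778 + \frac{12 \left(-5 - 49\right)}{-2 + 49}\right)} = \sqrt{-3711 + 1323 \left(-1778 + \frac{12 \left(-5 - 49\right)}{47}\right)} = \sqrt{-3711 + 1323 \left(-1778 + 12 \cdot \frac{1}{47} \left(-54\right)\right)} = \sqrt{-3711 + 1323 \left(-1778 - \frac{648}{47}\right)} = \sqrt{-3711 + 1323 \left(- \frac{84214}{47}\right)} = \sqrt{-3711 - \frac{111415122}{47}} = \sqrt{- \frac{111589539}{47}} = \frac{i \sqrt{5244708333}}{47}$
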